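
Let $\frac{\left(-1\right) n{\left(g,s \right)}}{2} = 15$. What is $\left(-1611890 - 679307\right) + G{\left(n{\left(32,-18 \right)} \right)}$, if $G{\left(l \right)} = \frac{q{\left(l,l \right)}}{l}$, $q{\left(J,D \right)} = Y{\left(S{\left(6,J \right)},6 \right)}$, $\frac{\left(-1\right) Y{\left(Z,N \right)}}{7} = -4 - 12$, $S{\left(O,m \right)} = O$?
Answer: $- \frac{34368011}{15} \approx -2.2912 \cdot 10^{6}$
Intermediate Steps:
$n{\left(g,s \right)} = -30$ ($n{\left(g,s \right)} = \left(-2\right) 15 = -30$)
$Y{\left(Z,N \right)} = 112$ ($Y{\left(Z,N \right)} = - 7 \left(-4 - 12\right) = \left(-7\right) \left(-16\right) = 112$)
$q{\left(J,D \right)} = 112$
$G{\left(l \right)} = \frac{112}{l}$
$\left(-1611890 - 679307\right) + G{\left(n{\left(32,-18 \right)} \right)} = \left(-1611890 - 679307\right) + \frac{112}{-30} = -2291197 + 112 \left(- \frac{1}{30}\right) = -2291197 - \frac{56}{15} = - \frac{34368011}{15}$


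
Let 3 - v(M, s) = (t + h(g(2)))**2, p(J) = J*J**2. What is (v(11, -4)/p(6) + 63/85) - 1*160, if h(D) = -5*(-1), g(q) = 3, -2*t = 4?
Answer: -487417/3060 ≈ -159.29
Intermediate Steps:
t = -2 (t = -1/2*4 = -2)
p(J) = J**3
h(D) = 5
v(M, s) = -6 (v(M, s) = 3 - (-2 + 5)**2 = 3 - 1*3**2 = 3 - 1*9 = 3 - 9 = -6)
(v(11, -4)/p(6) + 63/85) - 1*160 = (-6/(6**3) + 63/85) - 1*160 = (-6/216 + 63*(1/85)) - 160 = (-6*1/216 + 63/85) - 160 = (-1/36 + 63/85) - 160 = 2183/3060 - 160 = -487417/3060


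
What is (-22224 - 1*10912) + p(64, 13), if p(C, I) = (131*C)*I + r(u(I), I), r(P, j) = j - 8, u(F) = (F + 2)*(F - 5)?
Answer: 75861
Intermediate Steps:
u(F) = (-5 + F)*(2 + F) (u(F) = (2 + F)*(-5 + F) = (-5 + F)*(2 + F))
r(P, j) = -8 + j
p(C, I) = -8 + I + 131*C*I (p(C, I) = (131*C)*I + (-8 + I) = 131*C*I + (-8 + I) = -8 + I + 131*C*I)
(-22224 - 1*10912) + p(64, 13) = (-22224 - 1*10912) + (-8 + 13 + 131*64*13) = (-22224 - 10912) + (-8 + 13 + 108992) = -33136 + 108997 = 75861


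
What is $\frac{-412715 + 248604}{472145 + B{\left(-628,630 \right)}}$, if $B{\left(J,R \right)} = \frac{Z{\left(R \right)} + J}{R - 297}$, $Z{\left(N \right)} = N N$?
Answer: $- \frac{54648963}{157620557} \approx -0.34671$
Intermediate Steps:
$Z{\left(N \right)} = N^{2}$
$B{\left(J,R \right)} = \frac{J + R^{2}}{-297 + R}$ ($B{\left(J,R \right)} = \frac{R^{2} + J}{R - 297} = \frac{J + R^{2}}{-297 + R}$)
$\frac{-412715 + 248604}{472145 + B{\left(-628,630 \right)}} = \frac{-412715 + 248604}{472145 + \frac{-628 + 630^{2}}{-297 + 630}} = - \frac{164111}{472145 + \frac{-628 + 396900}{333}} = - \frac{164111}{472145 + \frac{1}{333} \cdot 396272} = - \frac{164111}{472145 + \frac{396272}{333}} = - \frac{164111}{\frac{157620557}{333}} = \left(-164111\right) \frac{333}{157620557} = - \frac{54648963}{157620557}$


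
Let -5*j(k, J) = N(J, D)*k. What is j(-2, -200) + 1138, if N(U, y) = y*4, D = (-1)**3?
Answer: 5682/5 ≈ 1136.4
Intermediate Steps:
D = -1
N(U, y) = 4*y
j(k, J) = 4*k/5 (j(k, J) = -4*(-1)*k/5 = -(-4)*k/5 = 4*k/5)
j(-2, -200) + 1138 = (4/5)*(-2) + 1138 = -8/5 + 1138 = 5682/5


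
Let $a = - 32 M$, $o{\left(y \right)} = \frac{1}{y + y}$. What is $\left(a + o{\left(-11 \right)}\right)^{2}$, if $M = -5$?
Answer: $\frac{12383361}{484} \approx 25585.0$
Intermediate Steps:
$o{\left(y \right)} = \frac{1}{2 y}$
$a = 160$ ($a = \left(-32\right) \left(-5\right) = 160$)
$\left(a + o{\left(-11 \right)}\right)^{2} = \left(160 + \frac{1}{2 \left(-11\right)}\right)^{2} = \left(160 + \frac{1}{2} \left(- \frac{1}{11}\right)\right)^{2} = \left(160 - \frac{1}{22}\right)^{2} = \left(\frac{3519}{22}\right)^{2} = \frac{12383361}{484}$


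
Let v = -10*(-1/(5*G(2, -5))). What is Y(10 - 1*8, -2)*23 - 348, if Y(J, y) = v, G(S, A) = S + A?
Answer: -1090/3 ≈ -363.33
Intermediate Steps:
G(S, A) = A + S
v = -⅔ (v = -10*(-1/(5*(-5 + 2))) = -10/(-5*(-3)*1) = -10/(15*1) = -10/15 = -10*1/15 = -⅔ ≈ -0.66667)
Y(J, y) = -⅔
Y(10 - 1*8, -2)*23 - 348 = -⅔*23 - 348 = -46/3 - 348 = -1090/3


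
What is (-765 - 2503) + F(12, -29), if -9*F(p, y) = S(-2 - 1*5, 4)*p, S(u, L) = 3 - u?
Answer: -9844/3 ≈ -3281.3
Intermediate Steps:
F(p, y) = -10*p/9 (F(p, y) = -(3 - (-2 - 1*5))*p/9 = -(3 - (-2 - 5))*p/9 = -(3 - 1*(-7))*p/9 = -(3 + 7)*p/9 = -10*p/9)
(-765 - 2503) + F(12, -29) = (-765 - 2503) - 10/9*12 = -3268 - 40/3 = -9844/3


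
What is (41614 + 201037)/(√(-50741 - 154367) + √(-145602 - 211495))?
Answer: -242651*I/(2*√51277 + 13*√2113) ≈ -230.99*I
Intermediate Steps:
(41614 + 201037)/(√(-50741 - 154367) + √(-145602 - 211495)) = 242651/(√(-205108) + √(-357097)) = 242651/(2*I*√51277 + 13*I*√2113)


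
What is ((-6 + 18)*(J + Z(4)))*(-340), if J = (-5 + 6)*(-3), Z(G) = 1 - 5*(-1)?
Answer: -12240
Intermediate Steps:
Z(G) = 6 (Z(G) = 1 + 5 = 6)
J = -3 (J = 1*(-3) = -3)
((-6 + 18)*(J + Z(4)))*(-340) = ((-6 + 18)*(-3 + 6))*(-340) = (12*3)*(-340) = 36*(-340) = -12240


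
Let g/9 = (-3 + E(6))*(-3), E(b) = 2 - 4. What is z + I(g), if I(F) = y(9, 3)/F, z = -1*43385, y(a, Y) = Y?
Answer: -1952324/45 ≈ -43385.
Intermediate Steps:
E(b) = -2
z = -43385
g = 135 (g = 9*((-3 - 2)*(-3)) = 9*(-5*(-3)) = 9*15 = 135)
I(F) = 3/F
z + I(g) = -43385 + 3/135 = -43385 + 3*(1/135) = -43385 + 1/45 = -1952324/45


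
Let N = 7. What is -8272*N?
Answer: -57904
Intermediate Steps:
-8272*N = -8272*7 = -57904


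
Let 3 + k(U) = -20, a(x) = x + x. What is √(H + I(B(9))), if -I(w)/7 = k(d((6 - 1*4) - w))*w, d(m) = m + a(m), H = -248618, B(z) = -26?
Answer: 2*I*√63201 ≈ 502.8*I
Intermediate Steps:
a(x) = 2*x
d(m) = 3*m (d(m) = m + 2*m = 3*m)
k(U) = -23 (k(U) = -3 - 20 = -23)
I(w) = 161*w (I(w) = -(-161)*w = 161*w)
√(H + I(B(9))) = √(-248618 + 161*(-26)) = √(-248618 - 4186) = √(-252804) = 2*I*√63201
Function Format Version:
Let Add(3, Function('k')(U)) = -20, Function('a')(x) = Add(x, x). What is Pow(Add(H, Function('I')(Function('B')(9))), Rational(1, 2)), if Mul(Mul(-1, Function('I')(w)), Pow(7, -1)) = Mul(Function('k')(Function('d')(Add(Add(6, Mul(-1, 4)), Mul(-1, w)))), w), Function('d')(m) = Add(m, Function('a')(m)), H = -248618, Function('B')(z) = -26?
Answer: Mul(2, I, Pow(63201, Rational(1, 2))) ≈ Mul(502.80, I)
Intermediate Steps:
Function('a')(x) = Mul(2, x)
Function('d')(m) = Mul(3, m) (Function('d')(m) = Add(m, Mul(2, m)) = Mul(3, m))
Function('k')(U) = -23 (Function('k')(U) = Add(-3, -20) = -23)
Function('I')(w) = Mul(161, w) (Function('I')(w) = Mul(-7, Mul(-23, w)) = Mul(161, w))
Pow(Add(H, Function('I')(Function('B')(9))), Rational(1, 2)) = Pow(Add(-248618, Mul(161, -26)), Rational(1, 2)) = Pow(Add(-248618, -4186), Rational(1, 2)) = Pow(-252804, Rational(1, 2)) = Mul(2, I, Pow(63201, Rational(1, 2)))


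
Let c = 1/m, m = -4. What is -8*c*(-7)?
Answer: -14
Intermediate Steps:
c = -¼ (c = 1/(-4) = -¼ ≈ -0.25000)
-8*c*(-7) = -8*(-¼)*(-7) = 2*(-7) = -14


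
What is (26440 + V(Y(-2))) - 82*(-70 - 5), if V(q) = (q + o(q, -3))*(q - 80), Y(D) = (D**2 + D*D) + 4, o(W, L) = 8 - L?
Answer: 31026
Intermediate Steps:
Y(D) = 4 + 2*D**2 (Y(D) = (D**2 + D**2) + 4 = 2*D**2 + 4 = 4 + 2*D**2)
V(q) = (-80 + q)*(11 + q) (V(q) = (q + (8 - 1*(-3)))*(q - 80) = (q + (8 + 3))*(-80 + q) = (q + 11)*(-80 + q) = (11 + q)*(-80 + q) = (-80 + q)*(11 + q))
(26440 + V(Y(-2))) - 82*(-70 - 5) = (26440 + (-880 + (4 + 2*(-2)**2)**2 - 69*(4 + 2*(-2)**2))) - 82*(-70 - 5) = (26440 + (-880 + (4 + 2*4)**2 - 69*(4 + 2*4))) - 82*(-75) = (26440 + (-880 + (4 + 8)**2 - 69*(4 + 8))) + 6150 = (26440 + (-880 + 12**2 - 69*12)) + 6150 = (26440 + (-880 + 144 - 828)) + 6150 = (26440 - 1564) + 6150 = 24876 + 6150 = 31026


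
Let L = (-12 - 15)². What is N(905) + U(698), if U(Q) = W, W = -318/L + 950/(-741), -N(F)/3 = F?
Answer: -8582113/3159 ≈ -2716.7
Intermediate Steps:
L = 729 (L = (-27)² = 729)
N(F) = -3*F
W = -5428/3159 (W = -318/729 + 950/(-741) = -318*1/729 + 950*(-1/741) = -106/243 - 50/39 = -5428/3159 ≈ -1.7183)
U(Q) = -5428/3159
N(905) + U(698) = -3*905 - 5428/3159 = -2715 - 5428/3159 = -8582113/3159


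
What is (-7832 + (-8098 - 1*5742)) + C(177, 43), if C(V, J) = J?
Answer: -21629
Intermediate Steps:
(-7832 + (-8098 - 1*5742)) + C(177, 43) = (-7832 + (-8098 - 1*5742)) + 43 = (-7832 + (-8098 - 5742)) + 43 = (-7832 - 13840) + 43 = -21672 + 43 = -21629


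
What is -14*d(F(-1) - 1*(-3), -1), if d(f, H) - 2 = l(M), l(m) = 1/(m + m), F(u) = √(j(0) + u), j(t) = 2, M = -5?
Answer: -133/5 ≈ -26.600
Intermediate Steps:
F(u) = √(2 + u)
l(m) = 1/(2*m)
d(f, H) = 19/10 (d(f, H) = 2 + (½)/(-5) = 2 + (½)*(-⅕) = 2 - ⅒ = 19/10)
-14*d(F(-1) - 1*(-3), -1) = -14*19/10 = -133/5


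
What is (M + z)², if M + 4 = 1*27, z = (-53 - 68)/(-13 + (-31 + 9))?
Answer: 857476/1225 ≈ 699.98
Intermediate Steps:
z = 121/35 (z = -121/(-13 - 22) = -121/(-35) = -121*(-1/35) = 121/35 ≈ 3.4571)
M = 23 (M = -4 + 1*27 = -4 + 27 = 23)
(M + z)² = (23 + 121/35)² = (926/35)² = 857476/1225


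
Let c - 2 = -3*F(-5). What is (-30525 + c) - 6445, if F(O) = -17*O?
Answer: -37223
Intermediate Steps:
c = -253 (c = 2 - (-51)*(-5) = 2 - 3*85 = 2 - 255 = -253)
(-30525 + c) - 6445 = (-30525 - 253) - 6445 = -30778 - 6445 = -37223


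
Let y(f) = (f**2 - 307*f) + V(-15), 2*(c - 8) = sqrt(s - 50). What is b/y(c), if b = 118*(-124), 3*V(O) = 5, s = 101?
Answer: 5009587104/658543645 - 306569664*sqrt(51)/658543645 ≈ 4.2825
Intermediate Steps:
V(O) = 5/3 (V(O) = (1/3)*5 = 5/3)
b = -14632
c = 8 + sqrt(51)/2 (c = 8 + sqrt(101 - 50)/2 = 8 + sqrt(51)/2 ≈ 11.571)
y(f) = 5/3 + f**2 - 307*f (y(f) = (f**2 - 307*f) + 5/3 = 5/3 + f**2 - 307*f)
b/y(c) = -14632/(5/3 + (8 + sqrt(51)/2)**2 - 307*(8 + sqrt(51)/2)) = -14632/(5/3 + (8 + sqrt(51)/2)**2 + (-2456 - 307*sqrt(51)/2)) = -14632/(-7363/3 + (8 + sqrt(51)/2)**2 - 307*sqrt(51)/2)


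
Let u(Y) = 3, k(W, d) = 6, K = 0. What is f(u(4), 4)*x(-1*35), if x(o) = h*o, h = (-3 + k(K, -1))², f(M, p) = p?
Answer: -1260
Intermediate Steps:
h = 9 (h = (-3 + 6)² = 3² = 9)
x(o) = 9*o
f(u(4), 4)*x(-1*35) = 4*(9*(-1*35)) = 4*(9*(-35)) = 4*(-315) = -1260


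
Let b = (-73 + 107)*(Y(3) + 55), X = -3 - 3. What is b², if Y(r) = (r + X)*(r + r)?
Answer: 1582564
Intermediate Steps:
X = -6
Y(r) = 2*r*(-6 + r) (Y(r) = (r - 6)*(r + r) = (-6 + r)*(2*r) = 2*r*(-6 + r))
b = 1258 (b = (-73 + 107)*(2*3*(-6 + 3) + 55) = 34*(2*3*(-3) + 55) = 34*(-18 + 55) = 34*37 = 1258)
b² = 1258² = 1582564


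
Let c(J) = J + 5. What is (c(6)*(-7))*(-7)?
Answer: 539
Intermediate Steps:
c(J) = 5 + J
(c(6)*(-7))*(-7) = ((5 + 6)*(-7))*(-7) = (11*(-7))*(-7) = -77*(-7) = 539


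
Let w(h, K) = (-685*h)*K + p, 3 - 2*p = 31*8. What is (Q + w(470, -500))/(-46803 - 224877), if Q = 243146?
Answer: -322436047/543360 ≈ -593.41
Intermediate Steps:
p = -245/2 (p = 3/2 - 31*8/2 = 3/2 - ½*248 = 3/2 - 124 = -245/2 ≈ -122.50)
w(h, K) = -245/2 - 685*K*h (w(h, K) = (-685*h)*K - 245/2 = -685*K*h - 245/2 = -245/2 - 685*K*h)
(Q + w(470, -500))/(-46803 - 224877) = (243146 + (-245/2 - 685*(-500)*470))/(-46803 - 224877) = (243146 + (-245/2 + 160975000))/(-271680) = (243146 + 321949755/2)*(-1/271680) = (322436047/2)*(-1/271680) = -322436047/543360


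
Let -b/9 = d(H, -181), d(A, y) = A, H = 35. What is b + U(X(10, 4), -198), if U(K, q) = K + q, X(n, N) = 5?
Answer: -508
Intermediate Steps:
b = -315 (b = -9*35 = -315)
b + U(X(10, 4), -198) = -315 + (5 - 198) = -315 - 193 = -508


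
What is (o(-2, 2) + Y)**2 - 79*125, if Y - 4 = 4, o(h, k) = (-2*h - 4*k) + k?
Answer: -9839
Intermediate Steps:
o(h, k) = -3*k - 2*h (o(h, k) = (-4*k - 2*h) + k = -3*k - 2*h)
Y = 8 (Y = 4 + 4 = 8)
(o(-2, 2) + Y)**2 - 79*125 = ((-3*2 - 2*(-2)) + 8)**2 - 79*125 = ((-6 + 4) + 8)**2 - 9875 = (-2 + 8)**2 - 9875 = 6**2 - 9875 = 36 - 9875 = -9839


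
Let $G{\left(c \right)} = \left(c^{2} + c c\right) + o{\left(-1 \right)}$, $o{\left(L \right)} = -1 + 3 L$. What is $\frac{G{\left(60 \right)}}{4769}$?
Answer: $\frac{7196}{4769} \approx 1.5089$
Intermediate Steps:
$G{\left(c \right)} = -4 + 2 c^{2}$ ($G{\left(c \right)} = \left(c^{2} + c c\right) + \left(-1 + 3 \left(-1\right)\right) = \left(c^{2} + c^{2}\right) - 4 = 2 c^{2} - 4 = -4 + 2 c^{2}$)
$\frac{G{\left(60 \right)}}{4769} = \frac{-4 + 2 \cdot 60^{2}}{4769} = \left(-4 + 2 \cdot 3600\right) \frac{1}{4769} = \left(-4 + 7200\right) \frac{1}{4769} = 7196 \cdot \frac{1}{4769} = \frac{7196}{4769}$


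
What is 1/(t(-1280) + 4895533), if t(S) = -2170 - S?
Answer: 1/4894643 ≈ 2.0431e-7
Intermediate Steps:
1/(t(-1280) + 4895533) = 1/((-2170 - 1*(-1280)) + 4895533) = 1/((-2170 + 1280) + 4895533) = 1/(-890 + 4895533) = 1/4894643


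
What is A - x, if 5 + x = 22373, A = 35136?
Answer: 12768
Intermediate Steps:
x = 22368 (x = -5 + 22373 = 22368)
A - x = 35136 - 1*22368 = 35136 - 22368 = 12768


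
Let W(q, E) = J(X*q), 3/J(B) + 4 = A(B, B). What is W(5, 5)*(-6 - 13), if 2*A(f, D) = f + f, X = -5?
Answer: 57/29 ≈ 1.9655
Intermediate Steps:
A(f, D) = f (A(f, D) = (f + f)/2 = (2*f)/2 = f)
J(B) = 3/(-4 + B)
W(q, E) = 3/(-4 - 5*q)
W(5, 5)*(-6 - 13) = (-3/(4 + 5*5))*(-6 - 13) = -3/(4 + 25)*(-19) = -3/29*(-19) = 57/29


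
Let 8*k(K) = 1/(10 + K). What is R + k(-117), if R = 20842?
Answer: 17840751/856 ≈ 20842.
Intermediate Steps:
k(K) = 1/(8*(10 + K))
R + k(-117) = 20842 + 1/(8*(10 - 117)) = 20842 + (⅛)/(-107) = 20842 + (⅛)*(-1/107) = 20842 - 1/856 = 17840751/856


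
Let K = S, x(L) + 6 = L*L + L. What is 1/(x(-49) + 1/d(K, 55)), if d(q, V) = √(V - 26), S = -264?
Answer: 68034/159607763 - √29/159607763 ≈ 0.00042622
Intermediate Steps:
x(L) = -6 + L + L² (x(L) = -6 + (L*L + L) = -6 + (L² + L) = -6 + (L + L²) = -6 + L + L²)
K = -264
d(q, V) = √(-26 + V)
1/(x(-49) + 1/d(K, 55)) = 1/((-6 - 49 + (-49)²) + 1/(√(-26 + 55))) = 1/((-6 - 49 + 2401) + 1/(√29)) = 1/(2346 + √29/29)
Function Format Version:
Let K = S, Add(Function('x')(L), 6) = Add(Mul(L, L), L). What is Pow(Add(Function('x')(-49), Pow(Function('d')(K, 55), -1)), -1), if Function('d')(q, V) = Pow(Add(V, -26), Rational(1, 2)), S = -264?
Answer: Add(Rational(68034, 159607763), Mul(Rational(-1, 159607763), Pow(29, Rational(1, 2)))) ≈ 0.00042622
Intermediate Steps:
Function('x')(L) = Add(-6, L, Pow(L, 2)) (Function('x')(L) = Add(-6, Add(Mul(L, L), L)) = Add(-6, Add(Pow(L, 2), L)) = Add(-6, Add(L, Pow(L, 2))) = Add(-6, L, Pow(L, 2)))
K = -264
Function('d')(q, V) = Pow(Add(-26, V), Rational(1, 2))
Pow(Add(Function('x')(-49), Pow(Function('d')(K, 55), -1)), -1) = Pow(Add(Add(-6, -49, Pow(-49, 2)), Pow(Pow(Add(-26, 55), Rational(1, 2)), -1)), -1) = Pow(Add(Add(-6, -49, 2401), Pow(Pow(29, Rational(1, 2)), -1)), -1) = Pow(Add(2346, Mul(Rational(1, 29), Pow(29, Rational(1, 2)))), -1)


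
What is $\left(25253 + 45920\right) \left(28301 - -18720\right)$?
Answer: $3346625633$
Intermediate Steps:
$\left(25253 + 45920\right) \left(28301 - -18720\right) = 71173 \left(28301 + 18720\right) = 71173 \cdot 47021 = 3346625633$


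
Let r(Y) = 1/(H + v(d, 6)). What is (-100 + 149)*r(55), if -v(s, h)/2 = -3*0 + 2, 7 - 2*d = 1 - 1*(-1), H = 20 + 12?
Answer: 7/4 ≈ 1.7500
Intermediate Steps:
H = 32
d = 5/2 (d = 7/2 - (1 - 1*(-1))/2 = 7/2 - (1 + 1)/2 = 7/2 - 1/2*2 = 7/2 - 1 = 5/2 ≈ 2.5000)
v(s, h) = -4 (v(s, h) = -2*(-3*0 + 2) = -2*(0 + 2) = -2*2 = -4)
r(Y) = 1/28 (r(Y) = 1/(32 - 4) = 1/28)
(-100 + 149)*r(55) = (-100 + 149)*(1/28) = 49*(1/28) = 7/4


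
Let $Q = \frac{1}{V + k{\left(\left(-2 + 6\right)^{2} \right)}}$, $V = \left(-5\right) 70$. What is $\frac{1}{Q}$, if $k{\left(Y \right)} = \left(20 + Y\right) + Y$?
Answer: $-298$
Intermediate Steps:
$V = -350$
$k{\left(Y \right)} = 20 + 2 Y$
$Q = - \frac{1}{298}$ ($Q = \frac{1}{-350 + \left(20 + 2 \left(-2 + 6\right)^{2}\right)} = \frac{1}{-350 + \left(20 + 2 \cdot 4^{2}\right)} = \frac{1}{-350 + \left(20 + 2 \cdot 16\right)} = \frac{1}{-350 + \left(20 + 32\right)} = \frac{1}{-350 + 52} = \frac{1}{-298} = - \frac{1}{298} \approx -0.0033557$)
$\frac{1}{Q} = \frac{1}{- \frac{1}{298}} = -298$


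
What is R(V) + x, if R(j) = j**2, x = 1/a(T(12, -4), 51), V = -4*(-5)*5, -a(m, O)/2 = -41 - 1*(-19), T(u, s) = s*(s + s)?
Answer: 440001/44 ≈ 10000.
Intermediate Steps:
T(u, s) = 2*s**2 (T(u, s) = s*(2*s) = 2*s**2)
a(m, O) = 44 (a(m, O) = -2*(-41 - 1*(-19)) = -2*(-41 + 19) = -2*(-22) = 44)
V = 100 (V = 20*5 = 100)
x = 1/44 ≈ 0.022727
R(V) + x = 100**2 + 1/44 = 10000 + 1/44 = 440001/44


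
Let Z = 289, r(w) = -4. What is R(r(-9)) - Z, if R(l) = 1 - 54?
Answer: -342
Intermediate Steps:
R(l) = -53
R(r(-9)) - Z = -53 - 1*289 = -53 - 289 = -342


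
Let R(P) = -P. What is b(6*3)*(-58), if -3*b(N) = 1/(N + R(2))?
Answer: 29/24 ≈ 1.2083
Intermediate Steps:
b(N) = -1/(3*(-2 + N)) (b(N) = -1/(3*(N - 1*2)) = -1/(3*(N - 2)) = -1/(3*(-2 + N)))
b(6*3)*(-58) = -1/(-6 + 3*(6*3))*(-58) = -1/(-6 + 3*18)*(-58) = -1/(-6 + 54)*(-58) = -1/48*(-58) = 29/24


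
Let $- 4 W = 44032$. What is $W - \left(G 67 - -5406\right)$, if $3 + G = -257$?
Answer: $1006$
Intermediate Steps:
$G = -260$ ($G = -3 - 257 = -260$)
$W = -11008$ ($W = \left(- \frac{1}{4}\right) 44032 = -11008$)
$W - \left(G 67 - -5406\right) = -11008 - \left(\left(-260\right) 67 - -5406\right) = -11008 - \left(-17420 + 5406\right) = -11008 - -12014 = -11008 + 12014 = 1006$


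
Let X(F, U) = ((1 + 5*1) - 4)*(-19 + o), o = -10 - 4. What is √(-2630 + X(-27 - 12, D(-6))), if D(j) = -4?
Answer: 2*I*√674 ≈ 51.923*I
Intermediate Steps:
o = -14
X(F, U) = -66 (X(F, U) = ((1 + 5*1) - 4)*(-19 - 14) = ((1 + 5) - 4)*(-33) = (6 - 4)*(-33) = 2*(-33) = -66)
√(-2630 + X(-27 - 12, D(-6))) = √(-2630 - 66) = √(-2696) = 2*I*√674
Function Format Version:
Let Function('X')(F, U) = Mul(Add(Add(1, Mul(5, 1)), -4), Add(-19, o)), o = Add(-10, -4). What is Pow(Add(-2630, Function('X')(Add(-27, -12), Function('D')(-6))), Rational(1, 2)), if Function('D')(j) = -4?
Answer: Mul(2, I, Pow(674, Rational(1, 2))) ≈ Mul(51.923, I)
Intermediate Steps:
o = -14
Function('X')(F, U) = -66 (Function('X')(F, U) = Mul(Add(Add(1, Mul(5, 1)), -4), Add(-19, -14)) = Mul(Add(Add(1, 5), -4), -33) = Mul(Add(6, -4), -33) = Mul(2, -33) = -66)
Pow(Add(-2630, Function('X')(Add(-27, -12), Function('D')(-6))), Rational(1, 2)) = Pow(Add(-2630, -66), Rational(1, 2)) = Pow(-2696, Rational(1, 2)) = Mul(2, I, Pow(674, Rational(1, 2)))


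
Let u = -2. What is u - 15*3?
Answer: -47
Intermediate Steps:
u - 15*3 = -2 - 15*3 = -2 - 45 = -47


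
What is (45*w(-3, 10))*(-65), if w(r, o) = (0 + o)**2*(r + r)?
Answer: 1755000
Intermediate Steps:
w(r, o) = 2*r*o**2 (w(r, o) = o**2*(2*r) = 2*r*o**2)
(45*w(-3, 10))*(-65) = (45*(2*(-3)*10**2))*(-65) = (45*(2*(-3)*100))*(-65) = (45*(-600))*(-65) = -27000*(-65) = 1755000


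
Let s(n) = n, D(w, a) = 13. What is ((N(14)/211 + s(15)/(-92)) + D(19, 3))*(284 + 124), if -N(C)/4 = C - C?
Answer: 120462/23 ≈ 5237.5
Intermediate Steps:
N(C) = 0 (N(C) = -4*(C - C) = -4*0 = 0)
((N(14)/211 + s(15)/(-92)) + D(19, 3))*(284 + 124) = ((0/211 + 15/(-92)) + 13)*(284 + 124) = ((0*(1/211) + 15*(-1/92)) + 13)*408 = ((0 - 15/92) + 13)*408 = (-15/92 + 13)*408 = (1181/92)*408 = 120462/23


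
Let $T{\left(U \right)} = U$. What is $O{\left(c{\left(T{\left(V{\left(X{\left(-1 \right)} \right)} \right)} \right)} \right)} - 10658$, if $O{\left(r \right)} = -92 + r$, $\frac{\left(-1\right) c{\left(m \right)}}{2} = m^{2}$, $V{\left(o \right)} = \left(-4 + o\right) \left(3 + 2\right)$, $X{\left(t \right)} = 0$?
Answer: $-11550$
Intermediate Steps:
$V{\left(o \right)} = -20 + 5 o$ ($V{\left(o \right)} = \left(-4 + o\right) 5 = -20 + 5 o$)
$c{\left(m \right)} = - 2 m^{2}$
$O{\left(c{\left(T{\left(V{\left(X{\left(-1 \right)} \right)} \right)} \right)} \right)} - 10658 = \left(-92 - 2 \left(-20 + 5 \cdot 0\right)^{2}\right) - 10658 = \left(-92 - 2 \left(-20 + 0\right)^{2}\right) - 10658 = \left(-92 - 2 \left(-20\right)^{2}\right) - 10658 = \left(-92 - 800\right) - 10658 = -892 - 10658 = -11550$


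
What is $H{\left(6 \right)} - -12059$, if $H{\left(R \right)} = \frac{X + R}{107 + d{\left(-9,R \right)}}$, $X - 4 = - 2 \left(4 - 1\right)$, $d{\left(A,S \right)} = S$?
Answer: $\frac{1362671}{113} \approx 12059.0$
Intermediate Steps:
$X = -2$ ($X = 4 - 2 \left(4 - 1\right) = 4 - 6 = -2$)
$H{\left(R \right)} = \frac{-2 + R}{107 + R}$
$H{\left(6 \right)} - -12059 = \frac{-2 + 6}{107 + 6} - -12059 = \frac{1}{113} \cdot 4 + 12059 = \frac{4}{113} + 12059 = \frac{1362671}{113}$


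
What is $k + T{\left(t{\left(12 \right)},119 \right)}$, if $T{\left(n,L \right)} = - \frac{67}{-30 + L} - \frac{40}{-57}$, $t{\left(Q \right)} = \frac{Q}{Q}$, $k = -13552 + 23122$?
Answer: $\frac{48548351}{5073} \approx 9570.0$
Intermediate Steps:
$k = 9570$
$t{\left(Q \right)} = 1$
$T{\left(n,L \right)} = \frac{40}{57} - \frac{67}{-30 + L}$ ($T{\left(n,L \right)} = - \frac{67}{-30 + L} - - \frac{40}{57} = - \frac{67}{-30 + L} + \frac{40}{57} = \frac{40}{57} - \frac{67}{-30 + L}$)
$k + T{\left(t{\left(12 \right)},119 \right)} = 9570 + \frac{-5019 + 40 \cdot 119}{57 \left(-30 + 119\right)} = 9570 + \frac{-5019 + 4760}{57 \cdot 89} = 9570 + \frac{1}{57} \cdot \frac{1}{89} \left(-259\right) = 9570 - \frac{259}{5073} = \frac{48548351}{5073}$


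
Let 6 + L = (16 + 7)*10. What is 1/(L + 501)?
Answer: 1/725 ≈ 0.0013793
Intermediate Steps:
L = 224 (L = -6 + (16 + 7)*10 = -6 + 23*10 = -6 + 230 = 224)
1/(L + 501) = 1/(224 + 501) = 1/725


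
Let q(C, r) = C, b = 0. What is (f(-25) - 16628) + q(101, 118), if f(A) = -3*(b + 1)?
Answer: -16530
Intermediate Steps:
f(A) = -3 (f(A) = -3*(0 + 1) = -3*1 = -3)
(f(-25) - 16628) + q(101, 118) = (-3 - 16628) + 101 = -16631 + 101 = -16530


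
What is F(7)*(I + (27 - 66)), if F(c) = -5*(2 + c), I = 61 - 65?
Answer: 1935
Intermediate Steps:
I = -4
F(c) = -10 - 5*c
F(7)*(I + (27 - 66)) = (-10 - 5*7)*(-4 + (27 - 66)) = (-10 - 35)*(-4 - 39) = -45*(-43) = 1935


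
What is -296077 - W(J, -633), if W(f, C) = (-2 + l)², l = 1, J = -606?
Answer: -296078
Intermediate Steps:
W(f, C) = 1 (W(f, C) = (-2 + 1)² = (-1)² = 1)
-296077 - W(J, -633) = -296077 - 1*1 = -296077 - 1 = -296078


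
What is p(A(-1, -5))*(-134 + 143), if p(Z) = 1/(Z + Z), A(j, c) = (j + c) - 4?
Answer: -9/20 ≈ -0.45000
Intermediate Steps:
A(j, c) = -4 + c + j (A(j, c) = (c + j) - 4 = -4 + c + j)
p(Z) = 1/(2*Z)
p(A(-1, -5))*(-134 + 143) = (1/(2*(-4 - 5 - 1)))*(-134 + 143) = ((1/2)/(-10))*9 = ((1/2)*(-1/10))*9 = -1/20*9 = -9/20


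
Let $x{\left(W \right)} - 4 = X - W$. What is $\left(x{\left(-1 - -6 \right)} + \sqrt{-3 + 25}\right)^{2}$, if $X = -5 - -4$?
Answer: $\left(2 - \sqrt{22}\right)^{2} \approx 7.2383$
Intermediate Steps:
$X = -1$ ($X = -5 + 4 = -1$)
$x{\left(W \right)} = 3 - W$ ($x{\left(W \right)} = 4 - \left(1 + W\right) = 3 - W$)
$\left(x{\left(-1 - -6 \right)} + \sqrt{-3 + 25}\right)^{2} = \left(\left(3 - \left(-1 - -6\right)\right) + \sqrt{-3 + 25}\right)^{2} = \left(\left(3 - \left(-1 + 6\right)\right) + \sqrt{22}\right)^{2} = \left(\left(3 - 5\right) + \sqrt{22}\right)^{2} = \left(-2 + \sqrt{22}\right)^{2}$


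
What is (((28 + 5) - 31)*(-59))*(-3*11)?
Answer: 3894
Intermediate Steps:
(((28 + 5) - 31)*(-59))*(-3*11) = ((33 - 31)*(-59))*(-33) = (2*(-59))*(-33) = -118*(-33) = 3894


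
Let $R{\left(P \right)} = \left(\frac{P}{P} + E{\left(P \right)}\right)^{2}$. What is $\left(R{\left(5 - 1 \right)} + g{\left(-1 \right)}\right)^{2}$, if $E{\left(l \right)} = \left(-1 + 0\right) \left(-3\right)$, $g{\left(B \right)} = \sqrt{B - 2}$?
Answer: $\left(16 + i \sqrt{3}\right)^{2} \approx 253.0 + 55.426 i$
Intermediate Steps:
$g{\left(B \right)} = \sqrt{-2 + B}$
$E{\left(l \right)} = 3$ ($E{\left(l \right)} = \left(-1\right) \left(-3\right) = 3$)
$R{\left(P \right)} = 16$ ($R{\left(P \right)} = \left(\frac{P}{P} + 3\right)^{2} = \left(1 + 3\right)^{2} = 4^{2} = 16$)
$\left(R{\left(5 - 1 \right)} + g{\left(-1 \right)}\right)^{2} = \left(16 + \sqrt{-2 - 1}\right)^{2} = \left(16 + \sqrt{-3}\right)^{2} = \left(16 + i \sqrt{3}\right)^{2}$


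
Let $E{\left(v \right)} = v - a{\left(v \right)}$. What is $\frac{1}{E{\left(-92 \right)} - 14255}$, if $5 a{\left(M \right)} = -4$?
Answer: $- \frac{5}{71731} \approx -6.9705 \cdot 10^{-5}$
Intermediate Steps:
$a{\left(M \right)} = - \frac{4}{5}$ ($a{\left(M \right)} = \frac{1}{5} \left(-4\right) = - \frac{4}{5}$)
$E{\left(v \right)} = \frac{4}{5} + v$ ($E{\left(v \right)} = v - - \frac{4}{5} = v + \frac{4}{5} = \frac{4}{5} + v$)
$\frac{1}{E{\left(-92 \right)} - 14255} = \frac{1}{\left(\frac{4}{5} - 92\right) - 14255} = \frac{1}{- \frac{456}{5} - 14255} = \frac{1}{- \frac{71731}{5}} = - \frac{5}{71731}$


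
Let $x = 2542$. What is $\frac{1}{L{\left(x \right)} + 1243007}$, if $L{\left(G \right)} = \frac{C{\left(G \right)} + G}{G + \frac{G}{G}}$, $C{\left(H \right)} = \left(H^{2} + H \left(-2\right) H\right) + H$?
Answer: $\frac{2543}{3154510121} \approx 8.0615 \cdot 10^{-7}$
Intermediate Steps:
$C{\left(H \right)} = H - H^{2}$ ($C{\left(H \right)} = \left(H^{2} + - 2 H H\right) + H = \left(H^{2} - 2 H^{2}\right) + H = - H^{2} + H = H - H^{2}$)
$L{\left(G \right)} = \frac{G + G \left(1 - G\right)}{1 + G}$ ($L{\left(G \right)} = \frac{G \left(1 - G\right) + G}{G + \frac{G}{G}} = \frac{G + G \left(1 - G\right)}{G + 1} = \frac{G + G \left(1 - G\right)}{1 + G}$)
$\frac{1}{L{\left(x \right)} + 1243007} = \frac{1}{\frac{2542 \left(2 - 2542\right)}{1 + 2542} + 1243007} = \frac{1}{\frac{2542 \left(2 - 2542\right)}{2543} + 1243007} = \frac{1}{2542 \cdot \frac{1}{2543} \left(-2540\right) + 1243007} = \frac{1}{- \frac{6456680}{2543} + 1243007} = \frac{1}{\frac{3154510121}{2543}} = \frac{2543}{3154510121}$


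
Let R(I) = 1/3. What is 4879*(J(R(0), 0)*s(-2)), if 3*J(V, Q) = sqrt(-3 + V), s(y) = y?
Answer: -19516*I*sqrt(6)/9 ≈ -5311.6*I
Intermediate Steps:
R(I) = 1/3
J(V, Q) = sqrt(-3 + V)/3
4879*(J(R(0), 0)*s(-2)) = 4879*((sqrt(-3 + 1/3)/3)*(-2)) = 4879*((sqrt(-8/3)/3)*(-2)) = 4879*(((2*I*sqrt(6)/3)/3)*(-2)) = 4879*((2*I*sqrt(6)/9)*(-2)) = 4879*(-4*I*sqrt(6)/9) = -19516*I*sqrt(6)/9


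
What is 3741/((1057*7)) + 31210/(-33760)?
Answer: -10462663/24979024 ≈ -0.41886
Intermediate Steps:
3741/((1057*7)) + 31210/(-33760) = 3741/7399 + 31210*(-1/33760) = 3741*(1/7399) - 3121/3376 = 3741/7399 - 3121/3376 = -10462663/24979024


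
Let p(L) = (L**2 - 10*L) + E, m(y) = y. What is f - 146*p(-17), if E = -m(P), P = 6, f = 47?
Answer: -66091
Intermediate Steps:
E = -6 (E = -1*6 = -6)
p(L) = -6 + L**2 - 10*L (p(L) = (L**2 - 10*L) - 6 = -6 + L**2 - 10*L)
f - 146*p(-17) = 47 - 146*(-6 + (-17)**2 - 10*(-17)) = 47 - 146*(-6 + 289 + 170) = 47 - 146*453 = 47 - 66138 = -66091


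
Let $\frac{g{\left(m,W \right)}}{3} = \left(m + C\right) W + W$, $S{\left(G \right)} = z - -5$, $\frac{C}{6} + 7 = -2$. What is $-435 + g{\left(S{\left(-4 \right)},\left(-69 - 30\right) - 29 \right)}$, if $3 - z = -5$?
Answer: $14925$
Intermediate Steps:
$C = -54$ ($C = -42 + 6 \left(-2\right) = -42 - 12 = -54$)
$z = 8$ ($z = 3 - -5 = 3 + 5 = 8$)
$S{\left(G \right)} = 13$ ($S{\left(G \right)} = 8 - -5 = 8 + 5 = 13$)
$g{\left(m,W \right)} = 3 W + 3 W \left(-54 + m\right)$ ($g{\left(m,W \right)} = 3 \left(\left(m - 54\right) W + W\right) = 3 \left(\left(-54 + m\right) W + W\right) = 3 \left(W \left(-54 + m\right) + W\right) = 3 \left(W + W \left(-54 + m\right)\right) = 3 W + 3 W \left(-54 + m\right)$)
$-435 + g{\left(S{\left(-4 \right)},\left(-69 - 30\right) - 29 \right)} = -435 + 3 \left(\left(-69 - 30\right) - 29\right) \left(-53 + 13\right) = -435 + 3 \left(-99 - 29\right) \left(-40\right) = -435 + 3 \left(-128\right) \left(-40\right) = -435 + 15360 = 14925$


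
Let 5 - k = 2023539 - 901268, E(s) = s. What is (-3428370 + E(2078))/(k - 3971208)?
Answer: 1713146/2546737 ≈ 0.67268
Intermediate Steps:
k = -1122266 (k = 5 - (2023539 - 901268) = 5 - 1*1122271 = 5 - 1122271 = -1122266)
(-3428370 + E(2078))/(k - 3971208) = (-3428370 + 2078)/(-1122266 - 3971208) = -3426292/(-5093474) = -3426292*(-1/5093474) = 1713146/2546737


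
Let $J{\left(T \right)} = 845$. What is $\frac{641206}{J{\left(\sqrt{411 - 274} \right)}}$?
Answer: $\frac{641206}{845} \approx 758.82$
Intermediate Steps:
$\frac{641206}{J{\left(\sqrt{411 - 274} \right)}} = \frac{641206}{845}$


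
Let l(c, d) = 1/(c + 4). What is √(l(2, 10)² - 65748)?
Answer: I*√2366927/6 ≈ 256.41*I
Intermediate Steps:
l(c, d) = 1/(4 + c)
√(l(2, 10)² - 65748) = √((1/(4 + 2))² - 65748) = √((1/6)² - 65748) = √((⅙)² - 65748) = √(1/36 - 65748) = √(-2366927/36) = I*√2366927/6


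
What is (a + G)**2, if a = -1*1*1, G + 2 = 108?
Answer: 11025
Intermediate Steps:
G = 106 (G = -2 + 108 = 106)
a = -1 (a = -1*1 = -1)
(a + G)**2 = (-1 + 106)**2 = 105**2 = 11025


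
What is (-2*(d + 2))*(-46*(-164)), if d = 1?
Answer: -45264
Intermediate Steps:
(-2*(d + 2))*(-46*(-164)) = (-2*(1 + 2))*(-46*(-164)) = -2*3*7544 = -6*7544 = -45264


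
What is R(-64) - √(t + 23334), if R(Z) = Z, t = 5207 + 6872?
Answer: -64 - √35413 ≈ -252.18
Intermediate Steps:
t = 12079
R(-64) - √(t + 23334) = -64 - √(12079 + 23334) = -64 - √35413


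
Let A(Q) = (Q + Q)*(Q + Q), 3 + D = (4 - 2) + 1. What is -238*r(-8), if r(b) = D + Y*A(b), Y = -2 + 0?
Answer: 121856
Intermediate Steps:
Y = -2
D = 0 (D = -3 + ((4 - 2) + 1) = -3 + (2 + 1) = -3 + 3 = 0)
A(Q) = 4*Q² (A(Q) = (2*Q)*(2*Q) = 4*Q²)
r(b) = -8*b² (r(b) = 0 - 8*b² = -8*b²)
-238*r(-8) = -(-1904)*(-8)² = -(-1904)*64 = -238*(-512) = 121856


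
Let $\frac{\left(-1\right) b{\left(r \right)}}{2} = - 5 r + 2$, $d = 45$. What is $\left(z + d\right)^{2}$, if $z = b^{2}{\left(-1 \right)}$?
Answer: $58081$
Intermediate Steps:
$b{\left(r \right)} = -4 + 10 r$ ($b{\left(r \right)} = - 2 \left(- 5 r + 2\right) = - 2 \left(2 - 5 r\right) = -4 + 10 r$)
$z = 196$ ($z = \left(-4 + 10 \left(-1\right)\right)^{2} = \left(-4 - 10\right)^{2} = \left(-14\right)^{2} = 196$)
$\left(z + d\right)^{2} = \left(196 + 45\right)^{2} = 241^{2} = 58081$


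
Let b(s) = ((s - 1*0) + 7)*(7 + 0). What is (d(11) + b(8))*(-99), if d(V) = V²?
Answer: -22374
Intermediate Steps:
b(s) = 49 + 7*s (b(s) = ((s + 0) + 7)*7 = (s + 7)*7 = (7 + s)*7 = 49 + 7*s)
(d(11) + b(8))*(-99) = (11² + (49 + 7*8))*(-99) = (121 + (49 + 56))*(-99) = (121 + 105)*(-99) = 226*(-99) = -22374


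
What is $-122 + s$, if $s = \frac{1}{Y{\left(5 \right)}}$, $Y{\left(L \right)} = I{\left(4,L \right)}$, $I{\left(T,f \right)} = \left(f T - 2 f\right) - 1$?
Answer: $- \frac{1097}{9} \approx -121.89$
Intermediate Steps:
$I{\left(T,f \right)} = -1 - 2 f + T f$ ($I{\left(T,f \right)} = \left(T f - 2 f\right) - 1 = \left(- 2 f + T f\right) - 1 = -1 - 2 f + T f$)
$Y{\left(L \right)} = -1 + 2 L$ ($Y{\left(L \right)} = -1 - 2 L + 4 L = -1 + 2 L$)
$s = \frac{1}{9}$ ($s = \frac{1}{-1 + 2 \cdot 5} = \frac{1}{-1 + 10} = \frac{1}{9} \approx 0.11111$)
$-122 + s = -122 + \frac{1}{9} = - \frac{1097}{9}$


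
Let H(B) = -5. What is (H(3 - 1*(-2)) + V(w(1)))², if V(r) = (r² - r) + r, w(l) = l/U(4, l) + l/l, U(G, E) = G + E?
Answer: 7921/625 ≈ 12.674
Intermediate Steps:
U(G, E) = E + G
w(l) = 1 + l/(4 + l) (w(l) = l/(l + 4) + l/l = l/(4 + l) + 1 = 1 + l/(4 + l))
V(r) = r²
(H(3 - 1*(-2)) + V(w(1)))² = (-5 + (2*(2 + 1)/(4 + 1))²)² = (-5 + (2*3/5)²)² = (-5 + (2*(⅕)*3)²)² = (-5 + (6/5)²)² = (-5 + 36/25)² = (-89/25)² = 7921/625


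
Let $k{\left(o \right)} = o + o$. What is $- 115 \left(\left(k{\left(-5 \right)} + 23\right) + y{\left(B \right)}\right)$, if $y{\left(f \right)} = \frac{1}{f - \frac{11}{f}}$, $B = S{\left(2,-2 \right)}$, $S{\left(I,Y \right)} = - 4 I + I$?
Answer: $- \frac{7337}{5} \approx -1467.4$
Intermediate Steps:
$S{\left(I,Y \right)} = - 3 I$
$B = -6$ ($B = \left(-3\right) 2 = -6$)
$k{\left(o \right)} = 2 o$
$- 115 \left(\left(k{\left(-5 \right)} + 23\right) + y{\left(B \right)}\right) = - 115 \left(\left(2 \left(-5\right) + 23\right) - \frac{6}{-11 + \left(-6\right)^{2}}\right) = - 115 \left(\left(-10 + 23\right) - \frac{6}{-11 + 36}\right) = - 115 \left(13 - \frac{6}{25}\right) = \left(-115\right) \frac{319}{25} = - \frac{7337}{5}$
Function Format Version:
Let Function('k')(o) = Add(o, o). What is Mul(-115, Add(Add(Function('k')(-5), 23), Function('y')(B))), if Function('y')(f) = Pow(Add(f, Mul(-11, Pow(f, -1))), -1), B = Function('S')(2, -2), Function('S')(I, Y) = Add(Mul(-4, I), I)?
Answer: Rational(-7337, 5) ≈ -1467.4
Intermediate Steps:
Function('S')(I, Y) = Mul(-3, I)
B = -6 (B = Mul(-3, 2) = -6)
Function('k')(o) = Mul(2, o)
Mul(-115, Add(Add(Function('k')(-5), 23), Function('y')(B))) = Mul(-115, Add(Add(Mul(2, -5), 23), Mul(-6, Pow(Add(-11, Pow(-6, 2)), -1)))) = Mul(-115, Add(Add(-10, 23), Mul(-6, Pow(Add(-11, 36), -1)))) = Mul(-115, Add(13, Mul(-6, Pow(25, -1)))) = Mul(-115, Add(13, Mul(-6, Rational(1, 25)))) = Mul(-115, Add(13, Rational(-6, 25))) = Mul(-115, Rational(319, 25)) = Rational(-7337, 5)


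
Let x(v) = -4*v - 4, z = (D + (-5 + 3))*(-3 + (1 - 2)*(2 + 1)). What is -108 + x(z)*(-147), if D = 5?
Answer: -10104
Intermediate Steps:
z = -18 (z = (5 + (-5 + 3))*(-3 + (1 - 2)*(2 + 1)) = (5 - 2)*(-3 - 1*3) = 3*(-3 - 3) = 3*(-6) = -18)
x(v) = -4 - 4*v
-108 + x(z)*(-147) = -108 + (-4 - 4*(-18))*(-147) = -108 + (-4 + 72)*(-147) = -108 + 68*(-147) = -108 - 9996 = -10104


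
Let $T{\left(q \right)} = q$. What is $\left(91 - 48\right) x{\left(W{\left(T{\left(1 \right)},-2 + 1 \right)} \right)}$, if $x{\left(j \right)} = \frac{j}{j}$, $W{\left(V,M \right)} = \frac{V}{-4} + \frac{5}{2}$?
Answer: $43$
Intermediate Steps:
$W{\left(V,M \right)} = \frac{5}{2} - \frac{V}{4}$ ($W{\left(V,M \right)} = V \left(- \frac{1}{4}\right) + 5 \cdot \frac{1}{2} = - \frac{V}{4} + \frac{5}{2} = \frac{5}{2} - \frac{V}{4}$)
$x{\left(j \right)} = 1$
$\left(91 - 48\right) x{\left(W{\left(T{\left(1 \right)},-2 + 1 \right)} \right)} = \left(91 - 48\right) 1 = 43 \cdot 1 = 43$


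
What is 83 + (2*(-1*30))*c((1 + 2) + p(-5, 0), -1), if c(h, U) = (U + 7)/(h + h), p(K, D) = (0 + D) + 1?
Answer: 38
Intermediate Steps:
p(K, D) = 1 + D (p(K, D) = D + 1 = 1 + D)
c(h, U) = (7 + U)/(2*h) (c(h, U) = (7 + U)/((2*h)) = (7 + U)*(1/(2*h)) = (7 + U)/(2*h))
83 + (2*(-1*30))*c((1 + 2) + p(-5, 0), -1) = 83 + (2*(-1*30))*((7 - 1)/(2*((1 + 2) + (1 + 0)))) = 83 + (2*(-30))*((½)*6/(3 + 1)) = 83 - 30*6/4 = 83 - 60*¾ = 83 - 45 = 38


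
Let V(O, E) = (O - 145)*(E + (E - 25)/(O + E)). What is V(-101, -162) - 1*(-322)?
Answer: 10519760/263 ≈ 39999.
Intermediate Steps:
V(O, E) = (-145 + O)*(E + (-25 + E)/(E + O))
V(-101, -162) - 1*(-322) = (3625 - 145*(-162) - 145*(-162)**2 - 25*(-101) - 162*(-101)**2 - 101*(-162)**2 - 144*(-162)*(-101))/(-162 - 101) - 1*(-322) = (3625 + 23490 - 145*26244 + 2525 - 162*10201 - 101*26244 - 2356128)/(-263) + 322 = -(3625 + 23490 - 3805380 + 2525 - 1652562 - 2650644 - 2356128)/263 + 322 = -1/263*(-10435074) + 322 = 10435074/263 + 322 = 10519760/263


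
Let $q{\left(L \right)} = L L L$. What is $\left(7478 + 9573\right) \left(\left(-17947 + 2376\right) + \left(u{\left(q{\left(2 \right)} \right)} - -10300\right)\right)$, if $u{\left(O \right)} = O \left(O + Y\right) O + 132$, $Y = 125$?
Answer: $57513023$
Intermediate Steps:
$q{\left(L \right)} = L^{3}$ ($q{\left(L \right)} = L^{2} L = L^{3}$)
$u{\left(O \right)} = 132 + O^{2} \left(125 + O\right)$ ($u{\left(O \right)} = O \left(O + 125\right) O + 132 = O \left(125 + O\right) O + 132 = O^{2} \left(125 + O\right) + 132 = 132 + O^{2} \left(125 + O\right)$)
$\left(7478 + 9573\right) \left(\left(-17947 + 2376\right) + \left(u{\left(q{\left(2 \right)} \right)} - -10300\right)\right) = \left(7478 + 9573\right) \left(\left(-17947 + 2376\right) + \left(\left(132 + \left(2^{3}\right)^{3} + 125 \left(2^{3}\right)^{2}\right) - -10300\right)\right) = 17051 \left(-15571 + \left(\left(132 + 8^{3} + 125 \cdot 8^{2}\right) + 10300\right)\right) = 17051 \left(-15571 + \left(\left(132 + 512 + 125 \cdot 64\right) + 10300\right)\right) = 17051 \left(-15571 + \left(\left(132 + 512 + 8000\right) + 10300\right)\right) = 17051 \left(-15571 + \left(8644 + 10300\right)\right) = 17051 \left(-15571 + 18944\right) = 17051 \cdot 3373 = 57513023$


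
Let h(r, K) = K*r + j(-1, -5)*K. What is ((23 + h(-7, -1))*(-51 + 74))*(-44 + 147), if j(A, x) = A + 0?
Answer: 73439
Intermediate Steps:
j(A, x) = A
h(r, K) = -K + K*r (h(r, K) = K*r - K = -K + K*r)
((23 + h(-7, -1))*(-51 + 74))*(-44 + 147) = ((23 - (-1 - 7))*(-51 + 74))*(-44 + 147) = ((23 - 1*(-8))*23)*103 = ((23 + 8)*23)*103 = (31*23)*103 = 713*103 = 73439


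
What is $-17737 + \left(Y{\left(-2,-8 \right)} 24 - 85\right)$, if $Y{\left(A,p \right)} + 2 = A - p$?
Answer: $-17726$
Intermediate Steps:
$Y{\left(A,p \right)} = -2 + A - p$ ($Y{\left(A,p \right)} = -2 + \left(A - p\right) = -2 + A - p$)
$-17737 + \left(Y{\left(-2,-8 \right)} 24 - 85\right) = -17737 - \left(85 - \left(-2 - 2 - -8\right) 24\right) = -17737 - \left(85 - \left(-2 - 2 + 8\right) 24\right) = -17737 + \left(4 \cdot 24 - 85\right) = -17737 + \left(96 - 85\right) = -17737 + 11 = -17726$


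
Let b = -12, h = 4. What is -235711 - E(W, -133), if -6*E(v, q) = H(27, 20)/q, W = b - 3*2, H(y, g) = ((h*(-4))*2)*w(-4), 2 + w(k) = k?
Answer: -31349595/133 ≈ -2.3571e+5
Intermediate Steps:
w(k) = -2 + k
H(y, g) = 192 (H(y, g) = ((4*(-4))*2)*(-2 - 4) = -16*2*(-6) = -32*(-6) = 192)
W = -18 (W = -12 - 3*2 = -12 - 6 = -18)
E(v, q) = -32/q
-235711 - E(W, -133) = -235711 - (-32)/(-133) = -235711 - (-32)*(-1)/133 = -235711 - 1*32/133 = -235711 - 32/133 = -31349595/133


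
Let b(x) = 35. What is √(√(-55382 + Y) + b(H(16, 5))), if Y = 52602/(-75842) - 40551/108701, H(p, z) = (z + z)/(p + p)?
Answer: √(594695546273026997435 + 4122050621*I*√941030373155141643321974)/4122050621 ≈ 11.682 + 10.073*I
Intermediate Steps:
H(p, z) = z/p (H(p, z) = (2*z)/((2*p)) = (2*z)*(1/(2*p)) = z/p)
Y = -4396679472/4122050621 (Y = 52602*(-1/75842) - 40551*1/108701 = -26301/37921 - 40551/108701 = -4396679472/4122050621 ≈ -1.0666)
√(√(-55382 + Y) + b(H(16, 5))) = √(√(-55382 - 4396679472/4122050621) + 35) = √(√(-228291804171694/4122050621) + 35) = √(I*√941030373155141643321974/4122050621 + 35) = √(35 + I*√941030373155141643321974/4122050621)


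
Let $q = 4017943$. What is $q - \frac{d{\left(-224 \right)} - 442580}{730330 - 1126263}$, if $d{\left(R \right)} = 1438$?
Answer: $\frac{1590835784677}{395933} \approx 4.0179 \cdot 10^{6}$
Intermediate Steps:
$q - \frac{d{\left(-224 \right)} - 442580}{730330 - 1126263} = 4017943 - \frac{1438 - 442580}{730330 - 1126263} = 4017943 - - \frac{441142}{-395933} = 4017943 - \left(-441142\right) \left(- \frac{1}{395933}\right) = 4017943 - \frac{441142}{395933} = \frac{1590835784677}{395933}$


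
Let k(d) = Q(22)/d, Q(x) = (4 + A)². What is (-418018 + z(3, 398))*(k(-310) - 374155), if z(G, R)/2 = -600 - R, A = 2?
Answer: 24358309976602/155 ≈ 1.5715e+11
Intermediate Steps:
Q(x) = 36 (Q(x) = (4 + 2)² = 6² = 36)
z(G, R) = -1200 - 2*R (z(G, R) = 2*(-600 - R) = -1200 - 2*R)
k(d) = 36/d
(-418018 + z(3, 398))*(k(-310) - 374155) = (-418018 + (-1200 - 2*398))*(36/(-310) - 374155) = (-418018 + (-1200 - 796))*(36*(-1/310) - 374155) = (-418018 - 1996)*(-18/155 - 374155) = -420014*(-57994043/155) = 24358309976602/155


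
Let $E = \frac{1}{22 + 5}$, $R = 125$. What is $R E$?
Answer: $\frac{125}{27} \approx 4.6296$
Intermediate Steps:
$E = \frac{1}{27} \approx 0.037037$
$R E = 125 \cdot \frac{1}{27} = \frac{125}{27}$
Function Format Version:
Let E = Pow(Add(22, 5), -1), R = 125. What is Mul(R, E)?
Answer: Rational(125, 27) ≈ 4.6296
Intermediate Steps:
E = Rational(1, 27) (E = Pow(27, -1) = Rational(1, 27) ≈ 0.037037)
Mul(R, E) = Mul(125, Rational(1, 27)) = Rational(125, 27)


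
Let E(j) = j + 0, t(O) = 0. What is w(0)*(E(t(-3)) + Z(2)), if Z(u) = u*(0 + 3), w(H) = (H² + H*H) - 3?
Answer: -18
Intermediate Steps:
w(H) = -3 + 2*H² (w(H) = (H² + H²) - 3 = 2*H² - 3 = -3 + 2*H²)
E(j) = j
Z(u) = 3*u (Z(u) = u*3 = 3*u)
w(0)*(E(t(-3)) + Z(2)) = (-3 + 2*0²)*(0 + 3*2) = (-3 + 2*0)*(0 + 6) = (-3 + 0)*6 = -3*6 = -18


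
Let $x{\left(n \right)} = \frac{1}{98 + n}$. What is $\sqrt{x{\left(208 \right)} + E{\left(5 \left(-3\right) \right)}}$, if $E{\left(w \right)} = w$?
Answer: $\frac{i \sqrt{156026}}{102} \approx 3.8726 i$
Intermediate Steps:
$\sqrt{x{\left(208 \right)} + E{\left(5 \left(-3\right) \right)}} = \sqrt{\frac{1}{98 + 208} + 5 \left(-3\right)} = \sqrt{\frac{1}{306} - 15} = \sqrt{- \frac{4589}{306}} = \frac{i \sqrt{156026}}{102}$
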